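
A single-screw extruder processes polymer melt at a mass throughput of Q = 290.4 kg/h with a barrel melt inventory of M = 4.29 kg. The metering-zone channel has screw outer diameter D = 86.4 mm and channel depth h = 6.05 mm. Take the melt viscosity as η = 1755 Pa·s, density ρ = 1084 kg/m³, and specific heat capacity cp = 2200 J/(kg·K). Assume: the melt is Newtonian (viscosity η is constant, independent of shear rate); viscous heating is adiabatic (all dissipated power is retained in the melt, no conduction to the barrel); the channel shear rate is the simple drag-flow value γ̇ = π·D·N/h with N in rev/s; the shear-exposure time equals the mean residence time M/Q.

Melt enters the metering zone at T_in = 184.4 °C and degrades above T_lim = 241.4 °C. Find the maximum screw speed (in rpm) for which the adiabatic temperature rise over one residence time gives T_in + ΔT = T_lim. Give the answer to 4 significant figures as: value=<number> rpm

value=51.04 rpm

Q_s = Q / 3600 = 290.4 / 3600 = 0.0806667 kg/s
Mean residence time: t_res = M/Q_s = 4.29 kg / 0.0806667 kg/s = 53.1818 s
D = 86.4 mm = 0.0864 m;  h = 6.05 mm = 0.00605 m
ΔT_a = T_lim − T_in = 241.4 °C − 184.4 °C = 57 K
γ̇_max² = ΔT_a·ρ·cp / (η·t_res) = [57 × 1084 × 2200] / [1755 × 53.1818] = 1456.42 s⁻²
Take the square root: γ̇_max = √(1456.42) = 38.1631 s⁻¹
N_max = γ̇_max h / (πD) = 38.1631·0.00605/(π·0.0864) = 0.850619 rev/s → ×60 = 51.0371 rpm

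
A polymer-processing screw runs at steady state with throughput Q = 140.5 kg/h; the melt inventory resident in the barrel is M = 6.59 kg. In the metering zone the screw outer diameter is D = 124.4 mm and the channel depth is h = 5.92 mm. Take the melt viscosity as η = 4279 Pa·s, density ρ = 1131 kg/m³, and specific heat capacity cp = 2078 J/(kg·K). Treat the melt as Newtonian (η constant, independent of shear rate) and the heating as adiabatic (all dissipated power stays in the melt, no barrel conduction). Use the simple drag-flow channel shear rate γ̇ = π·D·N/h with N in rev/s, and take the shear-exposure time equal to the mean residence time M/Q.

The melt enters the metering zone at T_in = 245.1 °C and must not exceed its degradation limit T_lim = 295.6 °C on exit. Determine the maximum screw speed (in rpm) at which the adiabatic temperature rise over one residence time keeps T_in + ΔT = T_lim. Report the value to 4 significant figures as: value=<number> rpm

Q_s = Q / 3600 = 140.5 / 3600 = 0.0390278 kg/s
t_res = M / Q_s = 6.59 / 0.0390278 = 168.854 s
Convert to metres: D = 0.1244 m, h = 0.00592 m
Allowable rise: ΔT_a = T_lim − T_in = 295.6 − 245.1 = 50.5 K
Invert ΔT = ηγ̇²t_res/(ρcp) for γ̇: γ̇_max² = ΔT_a ρ cp / (η t_res) = 50.5·1131·2078 / (4279·168.854) = 164.265 s⁻²
Take the square root: γ̇_max = √(164.265) = 12.8166 s⁻¹
N_max = γ̇_max·h / (π·D) = 12.8166 · 0.00592 / (π · 0.1244) = 0.194144 rev/s = 11.6486 rpm

value=11.65 rpm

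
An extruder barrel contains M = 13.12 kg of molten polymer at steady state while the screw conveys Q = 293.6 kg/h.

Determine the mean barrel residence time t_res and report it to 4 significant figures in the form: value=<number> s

Throughput in SI: Q_s = 293.6 kg/h ÷ 3600 s/h = 0.0815556 kg/s
t_res = M / Q_s = 13.12 / 0.0815556 = 160.872 s

value=160.9 s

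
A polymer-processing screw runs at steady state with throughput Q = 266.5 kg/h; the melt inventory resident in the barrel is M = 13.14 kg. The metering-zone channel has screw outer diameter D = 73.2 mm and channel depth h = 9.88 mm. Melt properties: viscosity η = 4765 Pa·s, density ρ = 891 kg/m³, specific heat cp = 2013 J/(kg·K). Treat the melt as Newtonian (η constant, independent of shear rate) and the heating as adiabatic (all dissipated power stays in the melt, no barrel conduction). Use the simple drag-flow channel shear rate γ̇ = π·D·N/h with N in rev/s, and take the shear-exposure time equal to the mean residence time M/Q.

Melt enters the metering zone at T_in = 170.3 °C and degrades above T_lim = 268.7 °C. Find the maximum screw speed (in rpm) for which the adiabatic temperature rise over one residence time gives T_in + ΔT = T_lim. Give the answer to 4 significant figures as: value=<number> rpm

value=37.24 rpm

Convert throughput: Q = 266.5 kg/h = 266.5/3600 = 0.0740278 kg/s
t_res = M / Q_s = 13.14 ÷ 0.0740278 = 177.501 s
Geometry in SI: D = 73.2 mm → 0.0732 m, h = 9.88 mm → 0.00988 m
Allowable rise: ΔT_a = T_lim − T_in = 268.7 − 170.3 = 98.4 K
Invert ΔT = ηγ̇²t_res/(ρcp) for γ̇: γ̇_max² = ΔT_a ρ cp / (η t_res) = 98.4·891·2013 / (4765·177.501) = 208.667 s⁻²
γ̇_max = sqrt(208.667) = 14.4453 s⁻¹
Solve γ̇ = πDN/h for N: N_max = γ̇_max·h/(π·D) = 14.4453 × 0.00988 / (π × 0.0732) = 0.620615 rev/s = 37.2369 rpm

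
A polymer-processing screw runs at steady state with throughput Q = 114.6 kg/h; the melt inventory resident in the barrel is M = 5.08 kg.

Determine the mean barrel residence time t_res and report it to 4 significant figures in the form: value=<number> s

value=159.6 s

Throughput in SI: Q_s = 114.6 kg/h ÷ 3600 s/h = 0.0318333 kg/s
t_res = M / Q_s = 5.08 ÷ 0.0318333 = 159.581 s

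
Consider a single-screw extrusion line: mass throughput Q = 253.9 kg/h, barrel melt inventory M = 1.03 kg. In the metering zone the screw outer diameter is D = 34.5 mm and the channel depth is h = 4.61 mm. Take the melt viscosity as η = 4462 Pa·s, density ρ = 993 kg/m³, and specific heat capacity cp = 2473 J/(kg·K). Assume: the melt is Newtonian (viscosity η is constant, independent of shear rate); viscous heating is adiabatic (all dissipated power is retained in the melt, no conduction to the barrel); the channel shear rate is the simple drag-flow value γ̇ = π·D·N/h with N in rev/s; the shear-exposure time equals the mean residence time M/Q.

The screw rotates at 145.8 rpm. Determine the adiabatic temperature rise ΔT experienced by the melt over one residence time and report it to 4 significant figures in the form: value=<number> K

Q_s = Q / 3600 = 253.9 / 3600 = 0.0705278 kg/s
Mean residence time: t_res = M/Q_s = 1.03 kg / 0.0705278 kg/s = 14.6042 s
Geometry in metres: D = 34.5 mm → 0.0345 m, h = 4.61 mm → 0.00461 m; screw speed N = 145.8 rpm = 2.43 rev/s
γ̇ = π·D·N / h = π · 0.0345 · 2.43 / 0.00461 = 57.1313 s⁻¹
ΔT = η·γ̇²·t_res/(ρ·cp) = [4462 × 57.1313² × 14.6042] / [993 × 2473] = 86.6128 K

value=86.61 K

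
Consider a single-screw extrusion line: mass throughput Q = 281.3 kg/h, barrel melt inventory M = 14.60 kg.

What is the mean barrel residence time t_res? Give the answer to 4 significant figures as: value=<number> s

value=186.8 s

Convert throughput: Q = 281.3 kg/h = 281.3/3600 = 0.0781389 kg/s
Mean residence time: t_res = M/Q_s = 14.60 kg / 0.0781389 kg/s = 186.847 s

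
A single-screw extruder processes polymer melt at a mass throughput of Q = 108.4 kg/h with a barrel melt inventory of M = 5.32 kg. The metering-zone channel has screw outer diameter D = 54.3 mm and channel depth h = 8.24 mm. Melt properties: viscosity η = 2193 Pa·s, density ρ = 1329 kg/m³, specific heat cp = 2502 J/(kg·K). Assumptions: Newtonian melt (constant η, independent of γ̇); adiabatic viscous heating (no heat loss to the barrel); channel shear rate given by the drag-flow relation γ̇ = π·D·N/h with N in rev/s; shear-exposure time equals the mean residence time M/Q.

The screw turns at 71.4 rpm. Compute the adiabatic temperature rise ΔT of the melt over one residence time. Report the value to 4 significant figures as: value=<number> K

Q_s = Q / 3600 = 108.4 / 3600 = 0.0301111 kg/s
Mean residence time: t_res = M/Q_s = 5.32 kg / 0.0301111 kg/s = 176.679 s
Geometry in metres: D = 54.3 mm → 0.0543 m, h = 8.24 mm → 0.00824 m; screw speed N = 71.4 rpm = 1.19 rev/s
Shear rate: γ̇ = πDN/h = π·0.0543·1.19/0.00824 = 24.636 s⁻¹
Adiabatic rise: ΔT = η γ̇² t_res / (ρ cp) = 2193·(24.636)²·176.679 / (1329·2502) = 70.7213 K

value=70.72 K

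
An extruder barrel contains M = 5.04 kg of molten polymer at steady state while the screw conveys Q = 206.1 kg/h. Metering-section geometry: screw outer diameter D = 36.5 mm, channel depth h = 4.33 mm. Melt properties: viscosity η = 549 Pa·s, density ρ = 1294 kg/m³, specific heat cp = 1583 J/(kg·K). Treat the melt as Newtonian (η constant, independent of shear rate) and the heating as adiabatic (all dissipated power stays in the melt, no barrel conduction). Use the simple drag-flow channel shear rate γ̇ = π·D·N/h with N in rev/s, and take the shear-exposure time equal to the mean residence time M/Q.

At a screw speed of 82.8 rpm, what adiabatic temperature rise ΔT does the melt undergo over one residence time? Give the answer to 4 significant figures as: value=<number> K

value=31.51 K

Q_s = Q / 3600 = 206.1 / 3600 = 0.05725 kg/s
t_res = M / Q_s = 5.04 / 0.05725 = 88.0349 s
Convert to SI: D = 0.0365 m, h = 0.00433 m, N = 82.8/60 = 1.38 rev/s
γ̇ = π·D·N / h = π · 0.0365 · 1.38 / 0.00433 = 36.5455 s⁻¹
ΔT = η·γ̇²·t_res/(ρ·cp) = [549 × 36.5455² × 88.0349] / [1294 × 1583] = 31.5123 K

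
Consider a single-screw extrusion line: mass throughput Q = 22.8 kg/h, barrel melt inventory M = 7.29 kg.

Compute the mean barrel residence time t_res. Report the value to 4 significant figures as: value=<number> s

Convert throughput: Q = 22.8 kg/h = 22.8/3600 = 0.00633333 kg/s
t_res = M / Q_s = 7.29 / 0.00633333 = 1151.05 s

value=1151. s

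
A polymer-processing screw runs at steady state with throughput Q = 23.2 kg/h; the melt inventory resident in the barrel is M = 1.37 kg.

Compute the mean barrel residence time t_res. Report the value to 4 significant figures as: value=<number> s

Q_s = Q / 3600 = 23.2 / 3600 = 0.00644444 kg/s
t_res = M / Q_s = 1.37 ÷ 0.00644444 = 212.586 s

value=212.6 s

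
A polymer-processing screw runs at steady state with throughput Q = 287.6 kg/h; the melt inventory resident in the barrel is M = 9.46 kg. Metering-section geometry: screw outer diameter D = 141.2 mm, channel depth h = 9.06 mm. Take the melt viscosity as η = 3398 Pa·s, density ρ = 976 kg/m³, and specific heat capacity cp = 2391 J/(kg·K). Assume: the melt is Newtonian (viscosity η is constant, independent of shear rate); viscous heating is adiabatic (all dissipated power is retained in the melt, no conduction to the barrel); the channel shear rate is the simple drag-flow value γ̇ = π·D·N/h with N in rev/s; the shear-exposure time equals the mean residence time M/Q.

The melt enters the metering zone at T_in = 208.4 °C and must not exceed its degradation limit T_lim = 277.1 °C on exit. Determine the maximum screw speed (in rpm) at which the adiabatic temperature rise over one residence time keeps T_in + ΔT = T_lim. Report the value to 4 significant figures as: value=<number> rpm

value=24.46 rpm

Q_s = Q / 3600 = 287.6 / 3600 = 0.0798889 kg/s
t_res = M / Q_s = 9.46 / 0.0798889 = 118.414 s
Convert to metres: D = 0.1412 m, h = 0.00906 m
ΔT_a = T_lim − T_in = 277.1 − 208.4 = 68.7 K
Invert ΔT = ηγ̇²t_res/(ρcp) for γ̇: γ̇_max² = ΔT_a ρ cp / (η t_res) = 68.7·976·2391 / (3398·118.414) = 398.435 s⁻²
Take the square root: γ̇_max = √(398.435) = 19.9608 s⁻¹
N_max = γ̇_max h / (πD) = 19.9608·0.00906/(π·0.1412) = 0.407683 rev/s → ×60 = 24.461 rpm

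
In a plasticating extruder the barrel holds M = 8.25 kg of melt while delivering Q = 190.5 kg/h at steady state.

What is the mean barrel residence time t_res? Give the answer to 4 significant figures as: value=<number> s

Q_s = Q / 3600 = 190.5 / 3600 = 0.0529167 kg/s
t_res = M / Q_s = 8.25 ÷ 0.0529167 = 155.906 s

value=155.9 s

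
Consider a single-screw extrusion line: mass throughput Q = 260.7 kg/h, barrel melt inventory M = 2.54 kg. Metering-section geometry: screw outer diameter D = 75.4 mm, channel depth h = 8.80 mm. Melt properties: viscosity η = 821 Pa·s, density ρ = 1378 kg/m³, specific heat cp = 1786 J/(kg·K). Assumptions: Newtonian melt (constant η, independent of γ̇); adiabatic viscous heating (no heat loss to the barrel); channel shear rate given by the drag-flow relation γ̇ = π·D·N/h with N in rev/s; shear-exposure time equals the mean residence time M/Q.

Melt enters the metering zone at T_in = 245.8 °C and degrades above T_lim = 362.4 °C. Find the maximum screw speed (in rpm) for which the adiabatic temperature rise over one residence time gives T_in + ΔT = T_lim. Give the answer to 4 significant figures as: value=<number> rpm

value=222.5 rpm

Throughput in SI: Q_s = 260.7 kg/h ÷ 3600 s/h = 0.0724167 kg/s
t_res = M / Q_s = 2.54 / 0.0724167 = 35.0748 s
D = 75.4 mm = 0.0754 m;  h = 8.80 mm = 0.0088 m
ΔT_a = T_lim − T_in = 362.4 °C − 245.8 °C = 116.6 K
Invert ΔT = ηγ̇²t_res/(ρcp) for γ̇: γ̇_max² = ΔT_a ρ cp / (η t_res) = 116.6·1378·1786 / (821·35.0748) = 9965.31 s⁻²
γ̇_max = √9965.31 = 99.8264 s⁻¹
N_max = γ̇_max·h / (π·D) = 99.8264 · 0.0088 / (π · 0.0754) = 3.70857 rev/s = 222.514 rpm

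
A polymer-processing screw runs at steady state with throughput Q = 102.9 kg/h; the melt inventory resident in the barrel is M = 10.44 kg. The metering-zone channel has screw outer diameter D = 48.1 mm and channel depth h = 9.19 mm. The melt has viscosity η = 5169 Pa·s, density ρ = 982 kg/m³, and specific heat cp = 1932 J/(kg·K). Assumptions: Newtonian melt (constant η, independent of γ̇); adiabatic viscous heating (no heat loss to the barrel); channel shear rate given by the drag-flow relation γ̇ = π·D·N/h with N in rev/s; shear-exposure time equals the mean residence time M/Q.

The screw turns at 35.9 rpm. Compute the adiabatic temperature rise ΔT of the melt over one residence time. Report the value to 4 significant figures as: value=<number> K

Q_s = Q / 3600 = 102.9 / 3600 = 0.0285833 kg/s
Mean residence time: t_res = M/Q_s = 10.44 kg / 0.0285833 kg/s = 365.248 s
Convert to SI: D = 0.0481 m, h = 0.00919 m, N = 35.9/60 = 0.598333 rev/s
γ̇ = π·D·N / h = π · 0.0481 · 0.598333 / 0.00919 = 9.83836 s⁻¹
ΔT = η·γ̇²·t_res/(ρ·cp) = [5169 × 9.83836² × 365.248] / [982 × 1932] = 96.321 K

value=96.32 K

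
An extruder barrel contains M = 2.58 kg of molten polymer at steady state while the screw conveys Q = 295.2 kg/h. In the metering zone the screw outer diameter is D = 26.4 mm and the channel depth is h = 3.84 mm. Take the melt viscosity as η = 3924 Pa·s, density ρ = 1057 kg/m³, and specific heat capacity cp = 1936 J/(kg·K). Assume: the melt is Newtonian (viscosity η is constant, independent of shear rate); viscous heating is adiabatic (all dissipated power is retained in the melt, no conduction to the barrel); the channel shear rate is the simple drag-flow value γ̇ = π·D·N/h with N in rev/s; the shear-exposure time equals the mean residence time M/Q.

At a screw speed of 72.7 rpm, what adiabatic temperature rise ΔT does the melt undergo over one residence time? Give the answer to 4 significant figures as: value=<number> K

value=41.32 K

Q_s = Q / 3600 = 295.2 / 3600 = 0.082 kg/s
Mean residence time: t_res = M/Q_s = 2.58 kg / 0.082 kg/s = 31.4634 s
Convert to SI: D = 0.0264 m, h = 0.00384 m, N = 72.7/60 = 1.21167 rev/s
Shear rate: γ̇ = πDN/h = π·0.0264·1.21167/0.00384 = 26.1701 s⁻¹
Adiabatic rise: ΔT = η γ̇² t_res / (ρ cp) = 3924·(26.1701)²·31.4634 / (1057·1936) = 41.3205 K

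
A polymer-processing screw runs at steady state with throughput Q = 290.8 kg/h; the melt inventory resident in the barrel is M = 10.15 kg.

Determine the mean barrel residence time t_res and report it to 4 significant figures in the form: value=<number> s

Convert throughput: Q = 290.8 kg/h = 290.8/3600 = 0.0807778 kg/s
Mean residence time: t_res = M/Q_s = 10.15 kg / 0.0807778 kg/s = 125.653 s

value=125.7 s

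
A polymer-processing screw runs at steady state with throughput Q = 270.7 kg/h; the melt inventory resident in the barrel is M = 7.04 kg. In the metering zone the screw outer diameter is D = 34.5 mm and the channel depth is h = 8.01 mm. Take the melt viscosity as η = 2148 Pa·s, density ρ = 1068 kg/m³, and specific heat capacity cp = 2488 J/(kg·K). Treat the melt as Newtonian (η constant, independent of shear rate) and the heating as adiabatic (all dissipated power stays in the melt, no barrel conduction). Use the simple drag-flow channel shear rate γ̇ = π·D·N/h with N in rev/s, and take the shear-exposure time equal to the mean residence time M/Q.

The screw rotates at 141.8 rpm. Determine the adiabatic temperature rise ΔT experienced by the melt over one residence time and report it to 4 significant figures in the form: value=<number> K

value=77.40 K

Convert throughput: Q = 270.7 kg/h = 270.7/3600 = 0.0751944 kg/s
t_res = M / Q_s = 7.04 ÷ 0.0751944 = 93.6239 s
Geometry in metres: D = 34.5 mm → 0.0345 m, h = 8.01 mm → 0.00801 m; screw speed N = 141.8 rpm = 2.36333 rev/s
γ̇ = π D N / h = (π)(0.0345)(2.36333) / 0.00801 = 31.9787 s⁻¹
ΔT = η·γ̇²·t_res/(ρ·cp) = [2148 × 31.9787² × 93.6239] / [1068 × 2488] = 77.3967 K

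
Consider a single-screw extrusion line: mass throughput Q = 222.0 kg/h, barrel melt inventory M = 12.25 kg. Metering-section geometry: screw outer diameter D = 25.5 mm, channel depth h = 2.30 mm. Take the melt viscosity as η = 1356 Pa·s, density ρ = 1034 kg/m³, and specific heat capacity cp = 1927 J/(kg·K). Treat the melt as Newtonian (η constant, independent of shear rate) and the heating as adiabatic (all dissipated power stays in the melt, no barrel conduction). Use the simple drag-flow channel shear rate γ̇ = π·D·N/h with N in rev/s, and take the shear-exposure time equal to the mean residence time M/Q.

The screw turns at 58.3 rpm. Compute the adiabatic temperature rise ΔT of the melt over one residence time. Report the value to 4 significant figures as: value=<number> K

Convert throughput: Q = 222.0 kg/h = 222.0/3600 = 0.0616667 kg/s
t_res = M / Q_s = 12.25 ÷ 0.0616667 = 198.649 s
Geometry in metres: D = 25.5 mm → 0.0255 m, h = 2.30 mm → 0.0023 m; screw speed N = 58.3 rpm = 0.971667 rev/s
γ̇ = π D N / h = (π)(0.0255)(0.971667) / 0.0023 = 33.8438 s⁻¹
Adiabatic rise: ΔT = η γ̇² t_res / (ρ cp) = 1356·(33.8438)²·198.649 / (1034·1927) = 154.847 K

value=154.8 K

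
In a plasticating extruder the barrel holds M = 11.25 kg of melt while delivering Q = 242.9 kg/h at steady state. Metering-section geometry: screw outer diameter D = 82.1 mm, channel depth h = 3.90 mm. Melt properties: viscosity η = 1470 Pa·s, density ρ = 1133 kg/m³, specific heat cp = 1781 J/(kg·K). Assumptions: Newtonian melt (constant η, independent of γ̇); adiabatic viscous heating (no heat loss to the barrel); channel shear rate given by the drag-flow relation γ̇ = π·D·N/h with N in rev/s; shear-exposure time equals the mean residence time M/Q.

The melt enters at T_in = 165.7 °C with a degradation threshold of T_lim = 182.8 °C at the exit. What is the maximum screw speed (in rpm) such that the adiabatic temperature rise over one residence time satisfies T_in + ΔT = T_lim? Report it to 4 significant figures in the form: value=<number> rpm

value=10.76 rpm

Q_s = Q / 3600 = 242.9 / 3600 = 0.0674722 kg/s
t_res = M / Q_s = 11.25 ÷ 0.0674722 = 166.735 s
Convert to metres: D = 0.0821 m, h = 0.0039 m
Allowable rise: ΔT_a = T_lim − T_in = 182.8 − 165.7 = 17.1 K
Invert ΔT = ηγ̇²t_res/(ρcp) for γ̇: γ̇_max² = ΔT_a ρ cp / (η t_res) = 17.1·1133·1781 / (1470·166.735) = 140.781 s⁻²
γ̇_max = sqrt(140.781) = 11.8651 s⁻¹
N_max = γ̇_max·h / (π·D) = 11.8651 · 0.0039 / (π · 0.0821) = 0.179409 rev/s = 10.7645 rpm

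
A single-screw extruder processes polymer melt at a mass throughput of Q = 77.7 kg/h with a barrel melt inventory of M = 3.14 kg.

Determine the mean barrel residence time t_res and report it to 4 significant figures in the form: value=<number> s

value=145.5 s

Convert throughput: Q = 77.7 kg/h = 77.7/3600 = 0.0215833 kg/s
Mean residence time: t_res = M/Q_s = 3.14 kg / 0.0215833 kg/s = 145.483 s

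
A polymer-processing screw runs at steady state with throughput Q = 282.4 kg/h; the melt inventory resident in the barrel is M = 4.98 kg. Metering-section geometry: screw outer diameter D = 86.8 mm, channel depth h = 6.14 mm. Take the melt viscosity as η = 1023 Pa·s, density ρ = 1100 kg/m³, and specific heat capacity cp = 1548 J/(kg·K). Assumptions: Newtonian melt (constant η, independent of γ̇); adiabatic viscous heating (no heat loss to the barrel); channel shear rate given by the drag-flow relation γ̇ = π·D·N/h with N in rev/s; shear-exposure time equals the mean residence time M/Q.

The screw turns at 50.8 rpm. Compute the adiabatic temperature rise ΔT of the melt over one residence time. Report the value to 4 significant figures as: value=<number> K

value=53.93 K

Throughput in SI: Q_s = 282.4 kg/h ÷ 3600 s/h = 0.0784444 kg/s
Mean residence time: t_res = M/Q_s = 4.98 kg / 0.0784444 kg/s = 63.4844 s
Geometry in metres: D = 86.8 mm → 0.0868 m, h = 6.14 mm → 0.00614 m; screw speed N = 50.8 rpm = 0.846667 rev/s
Shear rate: γ̇ = πDN/h = π·0.0868·0.846667/0.00614 = 37.6022 s⁻¹
ΔT = η·γ̇²·t_res/(ρ·cp) = [1023 × 37.6022² × 63.4844] / [1100 × 1548] = 53.927 K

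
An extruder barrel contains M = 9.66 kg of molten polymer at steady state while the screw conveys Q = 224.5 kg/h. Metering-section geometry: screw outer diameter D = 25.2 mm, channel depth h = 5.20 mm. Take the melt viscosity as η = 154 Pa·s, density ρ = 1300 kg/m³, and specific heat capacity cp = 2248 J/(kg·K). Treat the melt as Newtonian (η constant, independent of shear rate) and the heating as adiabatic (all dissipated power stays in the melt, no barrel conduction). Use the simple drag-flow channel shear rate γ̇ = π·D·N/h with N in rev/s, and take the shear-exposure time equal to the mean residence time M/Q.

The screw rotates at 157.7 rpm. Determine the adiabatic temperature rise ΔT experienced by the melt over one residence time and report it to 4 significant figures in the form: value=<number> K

value=13.07 K

Convert throughput: Q = 224.5 kg/h = 224.5/3600 = 0.0623611 kg/s
Mean residence time: t_res = M/Q_s = 9.66 kg / 0.0623611 kg/s = 154.904 s
Geometry in metres: D = 25.2 mm → 0.0252 m, h = 5.20 mm → 0.0052 m; screw speed N = 157.7 rpm = 2.62833 rev/s
γ̇ = π D N / h = (π)(0.0252)(2.62833) / 0.0052 = 40.0154 s⁻¹
ΔT = η·γ̇²·t_res/(ρ·cp) = [154 × 40.0154² × 154.904] / [1300 × 2248] = 13.0707 K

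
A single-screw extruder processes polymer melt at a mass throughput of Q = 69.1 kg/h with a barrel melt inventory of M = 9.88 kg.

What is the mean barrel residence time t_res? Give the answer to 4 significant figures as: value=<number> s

value=514.7 s

Q_s = Q / 3600 = 69.1 / 3600 = 0.0191944 kg/s
t_res = M / Q_s = 9.88 ÷ 0.0191944 = 514.732 s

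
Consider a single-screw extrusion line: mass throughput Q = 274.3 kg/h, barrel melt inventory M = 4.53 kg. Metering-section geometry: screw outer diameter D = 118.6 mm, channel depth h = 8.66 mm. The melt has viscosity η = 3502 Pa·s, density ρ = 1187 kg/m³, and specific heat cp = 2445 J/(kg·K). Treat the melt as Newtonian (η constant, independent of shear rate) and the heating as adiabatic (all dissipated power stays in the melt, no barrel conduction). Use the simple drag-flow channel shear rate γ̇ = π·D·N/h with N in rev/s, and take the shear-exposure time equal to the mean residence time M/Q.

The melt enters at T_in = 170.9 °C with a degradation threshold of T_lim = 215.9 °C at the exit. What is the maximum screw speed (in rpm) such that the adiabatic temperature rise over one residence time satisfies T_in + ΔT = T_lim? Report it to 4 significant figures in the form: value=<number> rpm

Q_s = Q / 3600 = 274.3 / 3600 = 0.0761944 kg/s
Mean residence time: t_res = M/Q_s = 4.53 kg / 0.0761944 kg/s = 59.4532 s
D = 118.6 mm = 0.1186 m;  h = 8.66 mm = 0.00866 m
ΔT_a = T_lim − T_in = 215.9 − 170.9 = 45 K
Invert ΔT = ηγ̇²t_res/(ρcp) for γ̇: γ̇_max² = ΔT_a ρ cp / (η t_res) = 45·1187·2445 / (3502·59.4532) = 627.265 s⁻²
γ̇_max = √627.265 = 25.0453 s⁻¹
N_max = γ̇_max·h / (π·D) = 25.0453 · 0.00866 / (π · 0.1186) = 0.582115 rev/s = 34.9269 rpm

value=34.93 rpm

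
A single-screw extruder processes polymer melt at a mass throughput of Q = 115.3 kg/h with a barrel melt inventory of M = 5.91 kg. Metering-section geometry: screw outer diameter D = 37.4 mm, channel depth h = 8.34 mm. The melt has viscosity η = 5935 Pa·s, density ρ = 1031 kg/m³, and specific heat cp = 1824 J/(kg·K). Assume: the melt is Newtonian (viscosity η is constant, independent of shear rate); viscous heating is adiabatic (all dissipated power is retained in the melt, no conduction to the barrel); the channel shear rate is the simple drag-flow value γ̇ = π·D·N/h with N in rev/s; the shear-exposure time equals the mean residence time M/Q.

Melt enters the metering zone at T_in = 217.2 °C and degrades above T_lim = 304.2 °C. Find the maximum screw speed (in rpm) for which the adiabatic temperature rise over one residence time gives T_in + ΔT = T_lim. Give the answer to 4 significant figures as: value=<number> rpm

value=52.05 rpm

Q_s = Q / 3600 = 115.3 / 3600 = 0.0320278 kg/s
t_res = M / Q_s = 5.91 / 0.0320278 = 184.527 s
D = 37.4 mm = 0.0374 m;  h = 8.34 mm = 0.00834 m
ΔT_a = T_lim − T_in = 304.2 − 217.2 = 87 K
γ̇_max² = ΔT_a·ρ·cp / (η·t_res) = [87 × 1031 × 1824] / [5935 × 184.527] = 149.39 s⁻²
γ̇_max = sqrt(149.39) = 12.2225 s⁻¹
Solve γ̇ = πDN/h for N: N_max = γ̇_max·h/(π·D) = 12.2225 × 0.00834 / (π × 0.0374) = 0.867571 rev/s = 52.0543 rpm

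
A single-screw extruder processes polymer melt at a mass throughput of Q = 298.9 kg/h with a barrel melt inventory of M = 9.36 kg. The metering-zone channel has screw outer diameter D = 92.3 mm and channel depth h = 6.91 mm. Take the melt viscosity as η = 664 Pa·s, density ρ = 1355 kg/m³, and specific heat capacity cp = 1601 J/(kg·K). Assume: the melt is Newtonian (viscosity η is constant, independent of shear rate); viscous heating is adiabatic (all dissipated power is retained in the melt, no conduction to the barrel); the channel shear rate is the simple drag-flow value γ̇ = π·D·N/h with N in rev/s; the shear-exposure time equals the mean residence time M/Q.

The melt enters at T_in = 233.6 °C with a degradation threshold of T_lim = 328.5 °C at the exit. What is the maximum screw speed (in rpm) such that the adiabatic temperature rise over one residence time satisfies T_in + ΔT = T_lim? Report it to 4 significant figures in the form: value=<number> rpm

Throughput in SI: Q_s = 298.9 kg/h ÷ 3600 s/h = 0.0830278 kg/s
t_res = M / Q_s = 9.36 ÷ 0.0830278 = 112.733 s
Geometry in SI: D = 92.3 mm → 0.0923 m, h = 6.91 mm → 0.00691 m
ΔT_a = T_lim − T_in = 328.5 − 233.6 = 94.9 K
Invert ΔT = ηγ̇²t_res/(ρcp) for γ̇: γ̇_max² = ΔT_a ρ cp / (η t_res) = 94.9·1355·1601 / (664·112.733) = 2750.28 s⁻²
γ̇_max = sqrt(2750.28) = 52.4431 s⁻¹
Solve γ̇ = πDN/h for N: N_max = γ̇_max·h/(π·D) = 52.4431 × 0.00691 / (π × 0.0923) = 1.24973 rev/s = 74.9835 rpm

value=74.98 rpm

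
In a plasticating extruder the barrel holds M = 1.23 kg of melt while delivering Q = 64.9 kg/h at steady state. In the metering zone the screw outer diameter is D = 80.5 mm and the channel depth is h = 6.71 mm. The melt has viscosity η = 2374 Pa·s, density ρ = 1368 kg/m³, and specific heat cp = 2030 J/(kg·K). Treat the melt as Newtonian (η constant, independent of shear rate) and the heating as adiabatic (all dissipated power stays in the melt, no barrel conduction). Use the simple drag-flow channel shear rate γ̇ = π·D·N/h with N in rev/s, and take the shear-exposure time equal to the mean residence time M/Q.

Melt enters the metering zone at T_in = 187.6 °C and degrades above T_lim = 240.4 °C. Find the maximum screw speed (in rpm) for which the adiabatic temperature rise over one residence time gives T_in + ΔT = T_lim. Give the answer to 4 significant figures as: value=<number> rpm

value=47.90 rpm

Q_s = Q / 3600 = 64.9 / 3600 = 0.0180278 kg/s
Mean residence time: t_res = M/Q_s = 1.23 kg / 0.0180278 kg/s = 68.228 s
Convert to metres: D = 0.0805 m, h = 0.00671 m
Allowable rise: ΔT_a = T_lim − T_in = 240.4 − 187.6 = 52.8 K
Invert ΔT = ηγ̇²t_res/(ρcp) for γ̇: γ̇_max² = ΔT_a ρ cp / (η t_res) = 52.8·1368·2030 / (2374·68.228) = 905.258 s⁻²
Take the square root: γ̇_max = √(905.258) = 30.0875 s⁻¹
N_max = γ̇_max·h / (π·D) = 30.0875 · 0.00671 / (π · 0.0805) = 0.798294 rev/s = 47.8977 rpm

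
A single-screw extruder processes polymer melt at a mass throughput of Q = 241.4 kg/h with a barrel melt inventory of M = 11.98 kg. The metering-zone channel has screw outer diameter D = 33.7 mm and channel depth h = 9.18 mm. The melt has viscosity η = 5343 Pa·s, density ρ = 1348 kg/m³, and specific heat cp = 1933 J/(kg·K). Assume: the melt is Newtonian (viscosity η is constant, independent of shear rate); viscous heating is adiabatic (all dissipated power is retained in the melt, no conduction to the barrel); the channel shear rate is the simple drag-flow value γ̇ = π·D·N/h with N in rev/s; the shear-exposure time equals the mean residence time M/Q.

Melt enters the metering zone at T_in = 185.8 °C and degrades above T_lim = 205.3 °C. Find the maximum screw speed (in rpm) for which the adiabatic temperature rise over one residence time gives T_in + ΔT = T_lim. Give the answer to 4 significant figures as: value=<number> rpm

value=37.96 rpm

Throughput in SI: Q_s = 241.4 kg/h ÷ 3600 s/h = 0.0670556 kg/s
t_res = M / Q_s = 11.98 ÷ 0.0670556 = 178.658 s
Convert to metres: D = 0.0337 m, h = 0.00918 m
Allowable rise: ΔT_a = T_lim − T_in = 205.3 − 185.8 = 19.5 K
γ̇_max² = ΔT_a·ρ·cp/(η·t_res) = 19.5·1348·1933/(5343·178.658) = 53.2291 s⁻²
γ̇_max = √53.2291 = 7.29583 s⁻¹
Solve γ̇ = πDN/h for N: N_max = γ̇_max·h/(π·D) = 7.29583 × 0.00918 / (π × 0.0337) = 0.632612 rev/s = 37.9567 rpm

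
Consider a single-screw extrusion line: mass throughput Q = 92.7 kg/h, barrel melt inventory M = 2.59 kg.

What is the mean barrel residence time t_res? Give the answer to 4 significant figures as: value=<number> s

Throughput in SI: Q_s = 92.7 kg/h ÷ 3600 s/h = 0.02575 kg/s
Mean residence time: t_res = M/Q_s = 2.59 kg / 0.02575 kg/s = 100.583 s

value=100.6 s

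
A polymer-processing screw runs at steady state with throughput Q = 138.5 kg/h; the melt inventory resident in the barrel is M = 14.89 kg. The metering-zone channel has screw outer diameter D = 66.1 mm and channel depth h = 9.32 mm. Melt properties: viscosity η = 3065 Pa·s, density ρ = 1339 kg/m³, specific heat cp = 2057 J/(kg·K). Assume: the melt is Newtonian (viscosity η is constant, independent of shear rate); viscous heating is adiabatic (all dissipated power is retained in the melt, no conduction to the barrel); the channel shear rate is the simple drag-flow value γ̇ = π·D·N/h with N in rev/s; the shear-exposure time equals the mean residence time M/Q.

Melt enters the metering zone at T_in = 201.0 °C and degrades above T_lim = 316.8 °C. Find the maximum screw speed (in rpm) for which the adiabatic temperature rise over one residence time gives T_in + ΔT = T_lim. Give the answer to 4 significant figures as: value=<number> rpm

value=44.16 rpm

Throughput in SI: Q_s = 138.5 kg/h ÷ 3600 s/h = 0.0384722 kg/s
Mean residence time: t_res = M/Q_s = 14.89 kg / 0.0384722 kg/s = 387.032 s
Convert to metres: D = 0.0661 m, h = 0.00932 m
Allowable rise: ΔT_a = T_lim − T_in = 316.8 − 201.0 = 115.8 K
Invert ΔT = ηγ̇²t_res/(ρcp) for γ̇: γ̇_max² = ΔT_a ρ cp / (η t_res) = 115.8·1339·2057 / (3065·387.032) = 268.872 s⁻²
γ̇_max = √268.872 = 16.3973 s⁻¹
N_max = γ̇_max h / (πD) = 16.3973·0.00932/(π·0.0661) = 0.735931 rev/s → ×60 = 44.1559 rpm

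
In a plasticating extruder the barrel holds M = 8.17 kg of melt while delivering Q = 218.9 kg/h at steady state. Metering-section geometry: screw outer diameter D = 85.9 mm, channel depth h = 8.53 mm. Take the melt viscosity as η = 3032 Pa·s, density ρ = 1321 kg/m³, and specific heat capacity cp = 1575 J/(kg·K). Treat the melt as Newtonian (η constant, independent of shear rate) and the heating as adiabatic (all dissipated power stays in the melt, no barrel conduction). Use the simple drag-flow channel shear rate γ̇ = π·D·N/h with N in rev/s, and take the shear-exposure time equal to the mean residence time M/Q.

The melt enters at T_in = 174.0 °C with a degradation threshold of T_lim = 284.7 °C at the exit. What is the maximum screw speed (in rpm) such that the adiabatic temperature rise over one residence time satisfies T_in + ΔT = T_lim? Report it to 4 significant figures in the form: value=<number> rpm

value=45.09 rpm

Q_s = Q / 3600 = 218.9 / 3600 = 0.0608056 kg/s
t_res = M / Q_s = 8.17 ÷ 0.0608056 = 134.363 s
Geometry in SI: D = 85.9 mm → 0.0859 m, h = 8.53 mm → 0.00853 m
ΔT_a = T_lim − T_in = 284.7 °C − 174.0 °C = 110.7 K
Invert ΔT = ηγ̇²t_res/(ρcp) for γ̇: γ̇_max² = ΔT_a ρ cp / (η t_res) = 110.7·1321·1575 / (3032·134.363) = 565.357 s⁻²
γ̇_max = sqrt(565.357) = 23.7772 s⁻¹
N_max = γ̇_max h / (πD) = 23.7772·0.00853/(π·0.0859) = 0.751567 rev/s → ×60 = 45.094 rpm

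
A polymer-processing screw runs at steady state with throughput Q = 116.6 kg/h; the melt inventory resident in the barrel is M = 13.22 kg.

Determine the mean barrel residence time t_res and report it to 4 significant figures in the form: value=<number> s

value=408.2 s

Throughput in SI: Q_s = 116.6 kg/h ÷ 3600 s/h = 0.0323889 kg/s
t_res = M / Q_s = 13.22 / 0.0323889 = 408.165 s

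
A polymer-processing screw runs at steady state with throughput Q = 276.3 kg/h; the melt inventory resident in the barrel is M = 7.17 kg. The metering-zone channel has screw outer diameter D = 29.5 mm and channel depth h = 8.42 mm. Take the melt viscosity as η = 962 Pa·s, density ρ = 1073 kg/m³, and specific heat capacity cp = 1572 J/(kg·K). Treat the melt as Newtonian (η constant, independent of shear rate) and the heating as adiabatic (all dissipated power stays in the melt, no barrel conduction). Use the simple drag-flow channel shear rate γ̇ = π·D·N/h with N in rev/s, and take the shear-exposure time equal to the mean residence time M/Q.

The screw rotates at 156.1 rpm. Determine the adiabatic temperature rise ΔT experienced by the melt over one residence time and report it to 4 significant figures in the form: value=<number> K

Convert throughput: Q = 276.3 kg/h = 276.3/3600 = 0.07675 kg/s
t_res = M / Q_s = 7.17 ÷ 0.07675 = 93.4202 s
D = 29.5 mm = 0.0295 m;  h = 8.42 mm = 0.00842 m;  N = 156.1 rpm / 60 = 2.60167 rev/s
γ̇ = π·D·N / h = π · 0.0295 · 2.60167 / 0.00842 = 28.6359 s⁻¹
ΔT = η·γ̇²·t_res/(ρ·cp) = [962 × 28.6359² × 93.4202] / [1073 × 1572] = 43.6904 K

value=43.69 K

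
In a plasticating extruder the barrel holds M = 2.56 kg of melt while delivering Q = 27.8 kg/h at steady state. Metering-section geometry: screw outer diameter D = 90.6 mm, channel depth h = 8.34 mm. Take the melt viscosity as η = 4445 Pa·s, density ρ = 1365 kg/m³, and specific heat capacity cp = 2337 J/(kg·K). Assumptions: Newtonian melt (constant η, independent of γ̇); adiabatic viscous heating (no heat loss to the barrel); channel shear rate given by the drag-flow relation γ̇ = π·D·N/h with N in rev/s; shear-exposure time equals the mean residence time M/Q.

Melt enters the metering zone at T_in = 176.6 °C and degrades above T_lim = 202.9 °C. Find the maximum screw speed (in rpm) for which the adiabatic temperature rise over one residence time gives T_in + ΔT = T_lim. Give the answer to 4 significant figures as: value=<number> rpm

value=13.27 rpm

Convert throughput: Q = 27.8 kg/h = 27.8/3600 = 0.00772222 kg/s
t_res = M / Q_s = 2.56 / 0.00772222 = 331.511 s
D = 90.6 mm = 0.0906 m;  h = 8.34 mm = 0.00834 m
ΔT_a = T_lim − T_in = 202.9 °C − 176.6 °C = 26.3 K
Invert ΔT = ηγ̇²t_res/(ρcp) for γ̇: γ̇_max² = ΔT_a ρ cp / (η t_res) = 26.3·1365·2337 / (4445·331.511) = 56.9348 s⁻²
γ̇_max = sqrt(56.9348) = 7.54551 s⁻¹
N_max = γ̇_max·h / (π·D) = 7.54551 · 0.00834 / (π · 0.0906) = 0.221094 rev/s = 13.2656 rpm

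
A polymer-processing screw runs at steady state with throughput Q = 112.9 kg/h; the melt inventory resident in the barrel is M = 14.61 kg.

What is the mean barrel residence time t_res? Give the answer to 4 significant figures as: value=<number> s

Convert throughput: Q = 112.9 kg/h = 112.9/3600 = 0.0313611 kg/s
t_res = M / Q_s = 14.61 / 0.0313611 = 465.864 s

value=465.9 s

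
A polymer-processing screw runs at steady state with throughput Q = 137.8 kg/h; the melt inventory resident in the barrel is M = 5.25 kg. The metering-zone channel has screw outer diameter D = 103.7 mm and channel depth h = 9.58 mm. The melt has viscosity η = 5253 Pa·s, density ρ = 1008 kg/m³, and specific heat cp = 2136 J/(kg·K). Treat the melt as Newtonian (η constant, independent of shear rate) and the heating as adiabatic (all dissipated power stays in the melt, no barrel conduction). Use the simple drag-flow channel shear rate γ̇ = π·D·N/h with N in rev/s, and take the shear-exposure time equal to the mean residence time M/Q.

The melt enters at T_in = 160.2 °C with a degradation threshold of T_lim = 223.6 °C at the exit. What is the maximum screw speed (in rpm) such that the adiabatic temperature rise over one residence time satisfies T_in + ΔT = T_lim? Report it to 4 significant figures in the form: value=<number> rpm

Convert throughput: Q = 137.8 kg/h = 137.8/3600 = 0.0382778 kg/s
t_res = M / Q_s = 5.25 ÷ 0.0382778 = 137.155 s
Geometry in SI: D = 103.7 mm → 0.1037 m, h = 9.58 mm → 0.00958 m
Allowable rise: ΔT_a = T_lim − T_in = 223.6 − 160.2 = 63.4 K
γ̇_max² = ΔT_a·ρ·cp/(η·t_res) = 63.4·1008·2136/(5253·137.155) = 189.466 s⁻²
Take the square root: γ̇_max = √(189.466) = 13.7647 s⁻¹
N_max = γ̇_max h / (πD) = 13.7647·0.00958/(π·0.1037) = 0.404764 rev/s → ×60 = 24.2859 rpm

value=24.29 rpm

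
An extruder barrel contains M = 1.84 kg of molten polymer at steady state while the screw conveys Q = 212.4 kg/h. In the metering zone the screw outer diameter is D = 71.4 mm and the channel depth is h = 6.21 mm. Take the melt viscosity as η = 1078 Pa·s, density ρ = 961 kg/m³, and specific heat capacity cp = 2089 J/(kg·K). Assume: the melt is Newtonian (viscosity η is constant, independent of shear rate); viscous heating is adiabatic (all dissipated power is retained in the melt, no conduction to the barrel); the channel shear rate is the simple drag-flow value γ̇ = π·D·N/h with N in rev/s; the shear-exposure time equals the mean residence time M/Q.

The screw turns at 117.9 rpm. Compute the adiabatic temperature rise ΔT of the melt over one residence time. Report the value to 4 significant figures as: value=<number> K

Convert throughput: Q = 212.4 kg/h = 212.4/3600 = 0.059 kg/s
Mean residence time: t_res = M/Q_s = 1.84 kg / 0.059 kg/s = 31.1864 s
D = 71.4 mm = 0.0714 m;  h = 6.21 mm = 0.00621 m;  N = 117.9 rpm / 60 = 1.965 rev/s
γ̇ = π·D·N / h = π · 0.0714 · 1.965 / 0.00621 = 70.9772 s⁻¹
ΔT = η·γ̇²·t_res/(ρ·cp) = [1078 × 70.9772² × 31.1864] / [961 × 2089] = 84.3647 K

value=84.36 K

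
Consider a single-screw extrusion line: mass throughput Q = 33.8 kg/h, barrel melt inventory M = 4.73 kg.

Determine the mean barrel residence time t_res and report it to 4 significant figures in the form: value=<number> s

value=503.8 s

Throughput in SI: Q_s = 33.8 kg/h ÷ 3600 s/h = 0.00938889 kg/s
t_res = M / Q_s = 4.73 / 0.00938889 = 503.787 s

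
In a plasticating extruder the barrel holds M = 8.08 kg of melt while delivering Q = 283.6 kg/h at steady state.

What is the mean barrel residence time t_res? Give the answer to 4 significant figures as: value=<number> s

value=102.6 s

Q_s = Q / 3600 = 283.6 / 3600 = 0.0787778 kg/s
t_res = M / Q_s = 8.08 / 0.0787778 = 102.567 s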